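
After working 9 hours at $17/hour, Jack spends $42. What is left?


Calculate earnings:
9 x $17 = $153
Subtract spending:
$153 - $42 = $111

$111


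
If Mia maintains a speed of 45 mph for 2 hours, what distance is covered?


Use the formula: distance = speed x time
Speed = 45 mph, Time = 2 hours
45 x 2 = 90 miles

90 miles


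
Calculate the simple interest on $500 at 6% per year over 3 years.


Use the formula I = P x R x T / 100
P x R x T = 500 x 6 x 3 = 9000
I = 9000 / 100 = $90

$90


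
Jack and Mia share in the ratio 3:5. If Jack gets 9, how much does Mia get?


Find the multiplier:
9 / 3 = 3
Apply to Mia's share:
5 x 3 = 15

15


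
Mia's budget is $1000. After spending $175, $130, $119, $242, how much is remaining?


Add up expenses:
$175 + $130 + $119 + $242 = $666
Subtract from budget:
$1000 - $666 = $334

$334


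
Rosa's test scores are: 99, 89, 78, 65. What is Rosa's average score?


Add the scores:
99 + 89 + 78 + 65 = 331
Divide by the number of tests:
331 / 4 = 82.75

82.75


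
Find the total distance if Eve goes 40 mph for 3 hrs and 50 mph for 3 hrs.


Leg 1 distance:
40 x 3 = 120 miles
Leg 2 distance:
50 x 3 = 150 miles
Total distance:
120 + 150 = 270 miles

270 miles


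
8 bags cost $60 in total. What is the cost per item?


Total cost: $60
Number of items: 8
Unit price: $60 / 8 = $7.50

$7.50


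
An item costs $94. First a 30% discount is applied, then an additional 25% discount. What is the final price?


First discount:
30% of $94 = $28.20
Price after first discount:
$94 - $28.20 = $65.80
Second discount:
25% of $65.80 = $16.45
Final price:
$65.80 - $16.45 = $49.35

$49.35


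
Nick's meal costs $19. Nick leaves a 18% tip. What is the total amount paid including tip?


Calculate the tip:
18% of $19 = $3.42
Add tip to meal cost:
$19 + $3.42 = $22.42

$22.42


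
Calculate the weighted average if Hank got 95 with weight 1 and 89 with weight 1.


Weighted sum:
1 x 95 + 1 x 89 = 184
Total weight:
1 + 1 = 2
Weighted average:
184 / 2 = 92

92


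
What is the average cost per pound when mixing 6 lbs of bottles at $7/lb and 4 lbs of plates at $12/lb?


Cost of bottles:
6 x $7 = $42
Cost of plates:
4 x $12 = $48
Total cost: $42 + $48 = $90
Total weight: 10 lbs
Average: $90 / 10 = $9/lb

$9/lb


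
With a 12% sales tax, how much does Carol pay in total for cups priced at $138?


Calculate the tax:
12% of $138 = $16.56
Add tax to price:
$138 + $16.56 = $154.56

$154.56


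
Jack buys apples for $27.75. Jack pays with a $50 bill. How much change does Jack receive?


Start with the amount paid:
$50
Subtract the price:
$50 - $27.75 = $22.25

$22.25


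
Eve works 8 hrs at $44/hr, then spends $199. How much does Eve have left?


Calculate earnings:
8 x $44 = $352
Subtract spending:
$352 - $199 = $153

$153


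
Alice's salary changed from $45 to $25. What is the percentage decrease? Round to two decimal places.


Find the absolute change:
|25 - 45| = 20
Divide by original and multiply by 100:
20 / 45 x 100 = 44.4444...% ≈ 44.44%

44.44%


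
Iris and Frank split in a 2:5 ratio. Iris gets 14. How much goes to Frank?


Find the multiplier:
14 / 2 = 7
Apply to Frank's share:
5 x 7 = 35

35


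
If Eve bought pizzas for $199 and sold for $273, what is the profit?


Selling price = $273
Cost price = $199
Profit = selling price - cost price:
Profit = $273 - $199 = $74

$74


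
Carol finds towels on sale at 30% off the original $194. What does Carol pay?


Calculate the discount amount:
30% of $194 = $58.20
Subtract from original:
$194 - $58.20 = $135.80

$135.80


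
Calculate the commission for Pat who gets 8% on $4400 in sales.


Convert rate to decimal:
8% = 0.08
Multiply by sales:
$4400 x 0.08 = $352

$352


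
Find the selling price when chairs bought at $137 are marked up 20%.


Calculate the markup amount:
20% of $137 = $27.40
Add to cost:
$137 + $27.40 = $164.40

$164.40


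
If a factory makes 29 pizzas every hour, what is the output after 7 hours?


Production rate: 29 pizzas per hour
Time: 7 hours
Total: 29 x 7 = 203 pizzas

203 pizzas


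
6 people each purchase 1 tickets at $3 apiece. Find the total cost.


Cost per person:
1 x $3 = $3
Group total:
6 x $3 = $18

$18


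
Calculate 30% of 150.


Convert percentage to decimal:
30% = 0.3
Multiply:
150 x 0.3 = 45

45


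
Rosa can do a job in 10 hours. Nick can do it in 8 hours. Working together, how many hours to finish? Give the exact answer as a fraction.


Rosa's rate: 1/10 of the job per hour
Nick's rate: 1/8 of the job per hour
Combined rate: 1/10 + 1/8 = 9/40 per hour
Time = 1 / (9/40) = 40/9 hours (≈ 4.44 hours)

40/9 hours


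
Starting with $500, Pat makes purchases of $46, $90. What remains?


Add up expenses:
$46 + $90 = $136
Subtract from budget:
$500 - $136 = $364

$364


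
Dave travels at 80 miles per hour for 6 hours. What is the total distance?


Use the formula: distance = speed x time
Speed = 80 mph, Time = 6 hours
80 x 6 = 480 miles

480 miles


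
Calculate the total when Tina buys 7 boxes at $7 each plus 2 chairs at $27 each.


Cost of boxes:
7 x $7 = $49
Cost of chairs:
2 x $27 = $54
Add both:
$49 + $54 = $103

$103


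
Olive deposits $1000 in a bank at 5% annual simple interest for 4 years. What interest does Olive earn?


Use the formula I = P x R x T / 100
P x R x T = 1000 x 5 x 4 = 20000
I = 20000 / 100 = $200

$200


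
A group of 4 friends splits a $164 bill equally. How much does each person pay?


Total bill: $164
Number of people: 4
Each pays: $164 / 4 = $41

$41


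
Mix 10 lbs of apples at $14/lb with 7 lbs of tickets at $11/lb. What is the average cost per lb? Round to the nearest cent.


Cost of apples:
10 x $14 = $140
Cost of tickets:
7 x $11 = $77
Total cost: $140 + $77 = $217
Total weight: 17 lbs
Average: $217 / 17 = $12.7647... ≈ $12.76/lb

$12.76/lb


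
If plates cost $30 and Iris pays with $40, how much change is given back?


Start with the amount paid:
$40
Subtract the price:
$40 - $30 = $10

$10


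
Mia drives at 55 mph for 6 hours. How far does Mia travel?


Use the formula: distance = speed x time
Speed = 55 mph, Time = 6 hours
55 x 6 = 330 miles

330 miles


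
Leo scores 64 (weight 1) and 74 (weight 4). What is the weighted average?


Weighted sum:
1 x 64 + 4 x 74 = 360
Total weight:
1 + 4 = 5
Weighted average:
360 / 5 = 72

72


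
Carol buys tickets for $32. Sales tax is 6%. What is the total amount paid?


Calculate the tax:
6% of $32 = $1.92
Add tax to price:
$32 + $1.92 = $33.92

$33.92


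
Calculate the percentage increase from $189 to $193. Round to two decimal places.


Find the absolute change:
|193 - 189| = 4
Divide by original and multiply by 100:
4 / 189 x 100 = 2.1164...% ≈ 2.12%

2.12%


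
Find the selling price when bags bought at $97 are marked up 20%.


Calculate the markup amount:
20% of $97 = $19.40
Add to cost:
$97 + $19.40 = $116.40

$116.40


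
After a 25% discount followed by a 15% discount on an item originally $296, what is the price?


First discount:
25% of $296 = $74
Price after first discount:
$296 - $74 = $222
Second discount:
15% of $222 = $33.30
Final price:
$222 - $33.30 = $188.70

$188.70


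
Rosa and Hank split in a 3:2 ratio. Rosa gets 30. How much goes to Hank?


Find the multiplier:
30 / 3 = 10
Apply to Hank's share:
2 x 10 = 20

20


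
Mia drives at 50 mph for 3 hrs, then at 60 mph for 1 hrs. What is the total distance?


Leg 1 distance:
50 x 3 = 150 miles
Leg 2 distance:
60 x 1 = 60 miles
Total distance:
150 + 60 = 210 miles

210 miles


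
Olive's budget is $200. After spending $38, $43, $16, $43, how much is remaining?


Add up expenses:
$38 + $43 + $16 + $43 = $140
Subtract from budget:
$200 - $140 = $60

$60


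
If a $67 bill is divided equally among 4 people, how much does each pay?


Total bill: $67
Number of people: 4
Each pays: $67 / 4 = $16.75

$16.75


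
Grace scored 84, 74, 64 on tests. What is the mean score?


Add the scores:
84 + 74 + 64 = 222
Divide by the number of tests:
222 / 3 = 74

74


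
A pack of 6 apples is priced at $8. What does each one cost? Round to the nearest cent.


Total cost: $8
Number of items: 6
Unit price: $8 / 6 = $1.3333... ≈ $1.33

$1.33


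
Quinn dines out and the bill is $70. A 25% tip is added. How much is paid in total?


Calculate the tip:
25% of $70 = $17.50
Add tip to meal cost:
$70 + $17.50 = $87.50

$87.50


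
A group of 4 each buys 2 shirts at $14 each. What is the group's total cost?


Cost per person:
2 x $14 = $28
Group total:
4 x $28 = $112

$112


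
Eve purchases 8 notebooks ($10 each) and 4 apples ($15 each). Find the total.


Cost of notebooks:
8 x $10 = $80
Cost of apples:
4 x $15 = $60
Add both:
$80 + $60 = $140

$140


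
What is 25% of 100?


Convert percentage to decimal:
25% = 0.25
Multiply:
100 x 0.25 = 25

25


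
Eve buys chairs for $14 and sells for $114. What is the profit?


Selling price = $114
Cost price = $14
Profit = selling price - cost price:
Profit = $114 - $14 = $100

$100


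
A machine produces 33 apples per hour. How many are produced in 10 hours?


Production rate: 33 apples per hour
Time: 10 hours
Total: 33 x 10 = 330 apples

330 apples


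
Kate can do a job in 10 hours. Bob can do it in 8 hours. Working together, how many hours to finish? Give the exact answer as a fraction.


Kate's rate: 1/10 of the job per hour
Bob's rate: 1/8 of the job per hour
Combined rate: 1/10 + 1/8 = 9/40 per hour
Time = 1 / (9/40) = 40/9 hours (≈ 4.44 hours)

40/9 hours


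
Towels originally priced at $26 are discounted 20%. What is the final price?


Calculate the discount amount:
20% of $26 = $5.20
Subtract from original:
$26 - $5.20 = $20.80

$20.80


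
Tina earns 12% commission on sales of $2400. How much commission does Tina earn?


Convert rate to decimal:
12% = 0.12
Multiply by sales:
$2400 x 0.12 = $288

$288


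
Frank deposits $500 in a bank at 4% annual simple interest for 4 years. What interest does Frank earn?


Use the formula I = P x R x T / 100
P x R x T = 500 x 4 x 4 = 8000
I = 8000 / 100 = $80

$80


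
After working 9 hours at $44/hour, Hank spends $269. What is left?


Calculate earnings:
9 x $44 = $396
Subtract spending:
$396 - $269 = $127

$127


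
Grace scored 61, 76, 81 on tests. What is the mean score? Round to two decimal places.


Add the scores:
61 + 76 + 81 = 218
Divide by the number of tests:
218 / 3 = 72.6666... ≈ 72.67

72.67


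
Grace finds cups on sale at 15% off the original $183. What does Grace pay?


Calculate the discount amount:
15% of $183 = $27.45
Subtract from original:
$183 - $27.45 = $155.55

$155.55


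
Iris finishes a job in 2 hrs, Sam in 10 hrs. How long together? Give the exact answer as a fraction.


Iris's rate: 1/2 of the job per hour
Sam's rate: 1/10 of the job per hour
Combined rate: 1/2 + 1/10 = 3/5 per hour
Time = 1 / (3/5) = 5/3 hours (≈ 1.67 hours)

5/3 hours


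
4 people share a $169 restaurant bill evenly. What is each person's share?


Total bill: $169
Number of people: 4
Each pays: $169 / 4 = $42.25

$42.25


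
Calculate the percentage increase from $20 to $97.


Find the absolute change:
|97 - 20| = 77
Divide by original and multiply by 100:
77 / 20 x 100 = 385%

385%


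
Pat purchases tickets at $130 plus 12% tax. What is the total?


Calculate the tax:
12% of $130 = $15.60
Add tax to price:
$130 + $15.60 = $145.60

$145.60


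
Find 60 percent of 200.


Convert percentage to decimal:
60% = 0.6
Multiply:
200 x 0.6 = 120

120


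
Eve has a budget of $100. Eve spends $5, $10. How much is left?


Add up expenses:
$5 + $10 = $15
Subtract from budget:
$100 - $15 = $85

$85


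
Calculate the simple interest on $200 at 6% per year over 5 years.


Use the formula I = P x R x T / 100
P x R x T = 200 x 6 x 5 = 6000
I = 6000 / 100 = $60

$60


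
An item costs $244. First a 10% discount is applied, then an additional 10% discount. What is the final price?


First discount:
10% of $244 = $24.40
Price after first discount:
$244 - $24.40 = $219.60
Second discount:
10% of $219.60 = $21.96
Final price:
$219.60 - $21.96 = $197.64

$197.64


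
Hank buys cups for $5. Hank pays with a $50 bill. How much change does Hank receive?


Start with the amount paid:
$50
Subtract the price:
$50 - $5 = $45

$45


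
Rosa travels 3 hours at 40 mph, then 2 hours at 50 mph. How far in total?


Leg 1 distance:
40 x 3 = 120 miles
Leg 2 distance:
50 x 2 = 100 miles
Total distance:
120 + 100 = 220 miles

220 miles


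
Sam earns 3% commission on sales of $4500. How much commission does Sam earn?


Convert rate to decimal:
3% = 0.03
Multiply by sales:
$4500 x 0.03 = $135

$135


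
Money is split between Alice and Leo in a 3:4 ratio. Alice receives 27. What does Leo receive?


Find the multiplier:
27 / 3 = 9
Apply to Leo's share:
4 x 9 = 36

36


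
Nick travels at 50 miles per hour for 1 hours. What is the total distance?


Use the formula: distance = speed x time
Speed = 50 mph, Time = 1 hours
50 x 1 = 50 miles

50 miles


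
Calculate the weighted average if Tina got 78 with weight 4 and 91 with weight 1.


Weighted sum:
4 x 78 + 1 x 91 = 403
Total weight:
4 + 1 = 5
Weighted average:
403 / 5 = 80.6

80.6


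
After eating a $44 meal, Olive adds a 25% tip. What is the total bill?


Calculate the tip:
25% of $44 = $11
Add tip to meal cost:
$44 + $11 = $55

$55


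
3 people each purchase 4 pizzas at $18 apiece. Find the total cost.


Cost per person:
4 x $18 = $72
Group total:
3 x $72 = $216

$216


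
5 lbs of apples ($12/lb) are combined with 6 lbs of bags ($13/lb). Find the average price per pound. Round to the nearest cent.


Cost of apples:
5 x $12 = $60
Cost of bags:
6 x $13 = $78
Total cost: $60 + $78 = $138
Total weight: 11 lbs
Average: $138 / 11 = $12.5454... ≈ $12.55/lb

$12.55/lb


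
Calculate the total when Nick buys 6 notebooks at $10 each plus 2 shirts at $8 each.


Cost of notebooks:
6 x $10 = $60
Cost of shirts:
2 x $8 = $16
Add both:
$60 + $16 = $76

$76


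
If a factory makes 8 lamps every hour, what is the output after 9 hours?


Production rate: 8 lamps per hour
Time: 9 hours
Total: 8 x 9 = 72 lamps

72 lamps


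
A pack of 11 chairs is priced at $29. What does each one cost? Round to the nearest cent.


Total cost: $29
Number of items: 11
Unit price: $29 / 11 = $2.6363... ≈ $2.64

$2.64


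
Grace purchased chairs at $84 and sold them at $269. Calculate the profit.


Selling price = $269
Cost price = $84
Profit = selling price - cost price:
Profit = $269 - $84 = $185

$185


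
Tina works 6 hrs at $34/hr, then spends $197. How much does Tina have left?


Calculate earnings:
6 x $34 = $204
Subtract spending:
$204 - $197 = $7

$7


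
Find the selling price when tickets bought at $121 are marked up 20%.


Calculate the markup amount:
20% of $121 = $24.20
Add to cost:
$121 + $24.20 = $145.20

$145.20


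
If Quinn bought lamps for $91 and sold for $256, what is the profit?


Selling price = $256
Cost price = $91
Profit = selling price - cost price:
Profit = $256 - $91 = $165

$165


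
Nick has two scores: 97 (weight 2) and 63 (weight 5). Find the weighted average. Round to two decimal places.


Weighted sum:
2 x 97 + 5 x 63 = 509
Total weight:
2 + 5 = 7
Weighted average:
509 / 7 = 72.7142... ≈ 72.71

72.71


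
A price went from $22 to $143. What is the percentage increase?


Find the absolute change:
|143 - 22| = 121
Divide by original and multiply by 100:
121 / 22 x 100 = 550%

550%


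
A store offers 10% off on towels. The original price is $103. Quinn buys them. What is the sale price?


Calculate the discount amount:
10% of $103 = $10.30
Subtract from original:
$103 - $10.30 = $92.70

$92.70


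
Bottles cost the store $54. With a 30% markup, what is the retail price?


Calculate the markup amount:
30% of $54 = $16.20
Add to cost:
$54 + $16.20 = $70.20

$70.20


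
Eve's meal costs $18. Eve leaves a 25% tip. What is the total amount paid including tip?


Calculate the tip:
25% of $18 = $4.50
Add tip to meal cost:
$18 + $4.50 = $22.50

$22.50


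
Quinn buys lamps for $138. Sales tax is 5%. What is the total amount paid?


Calculate the tax:
5% of $138 = $6.90
Add tax to price:
$138 + $6.90 = $144.90

$144.90


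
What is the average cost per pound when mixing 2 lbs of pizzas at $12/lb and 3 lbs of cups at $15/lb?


Cost of pizzas:
2 x $12 = $24
Cost of cups:
3 x $15 = $45
Total cost: $24 + $45 = $69
Total weight: 5 lbs
Average: $69 / 5 = $13.80/lb

$13.80/lb


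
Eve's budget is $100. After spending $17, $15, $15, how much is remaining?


Add up expenses:
$17 + $15 + $15 = $47
Subtract from budget:
$100 - $47 = $53

$53


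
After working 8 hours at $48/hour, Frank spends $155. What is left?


Calculate earnings:
8 x $48 = $384
Subtract spending:
$384 - $155 = $229

$229


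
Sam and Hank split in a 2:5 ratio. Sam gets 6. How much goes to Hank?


Find the multiplier:
6 / 2 = 3
Apply to Hank's share:
5 x 3 = 15

15


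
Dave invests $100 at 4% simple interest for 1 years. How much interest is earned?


Use the formula I = P x R x T / 100
P x R x T = 100 x 4 x 1 = 400
I = 400 / 100 = $4

$4


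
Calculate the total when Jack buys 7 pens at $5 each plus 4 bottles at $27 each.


Cost of pens:
7 x $5 = $35
Cost of bottles:
4 x $27 = $108
Add both:
$35 + $108 = $143

$143


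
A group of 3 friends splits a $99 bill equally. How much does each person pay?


Total bill: $99
Number of people: 3
Each pays: $99 / 3 = $33

$33


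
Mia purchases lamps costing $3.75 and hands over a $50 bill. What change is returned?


Start with the amount paid:
$50
Subtract the price:
$50 - $3.75 = $46.25

$46.25


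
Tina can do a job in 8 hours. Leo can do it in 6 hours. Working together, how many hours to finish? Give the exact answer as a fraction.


Tina's rate: 1/8 of the job per hour
Leo's rate: 1/6 of the job per hour
Combined rate: 1/8 + 1/6 = 7/24 per hour
Time = 1 / (7/24) = 24/7 hours (≈ 3.43 hours)

24/7 hours


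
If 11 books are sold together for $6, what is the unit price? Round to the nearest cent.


Total cost: $6
Number of items: 11
Unit price: $6 / 11 = $0.5454... ≈ $0.55

$0.55


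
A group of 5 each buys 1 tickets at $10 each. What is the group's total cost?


Cost per person:
1 x $10 = $10
Group total:
5 x $10 = $50

$50


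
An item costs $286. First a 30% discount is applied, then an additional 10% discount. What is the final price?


First discount:
30% of $286 = $85.80
Price after first discount:
$286 - $85.80 = $200.20
Second discount:
10% of $200.20 = $20.02
Final price:
$200.20 - $20.02 = $180.18

$180.18


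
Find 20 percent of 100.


Convert percentage to decimal:
20% = 0.2
Multiply:
100 x 0.2 = 20

20


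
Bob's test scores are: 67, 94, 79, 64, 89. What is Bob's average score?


Add the scores:
67 + 94 + 79 + 64 + 89 = 393
Divide by the number of tests:
393 / 5 = 78.6

78.6


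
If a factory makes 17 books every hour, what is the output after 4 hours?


Production rate: 17 books per hour
Time: 4 hours
Total: 17 x 4 = 68 books

68 books


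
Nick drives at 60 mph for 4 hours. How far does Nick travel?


Use the formula: distance = speed x time
Speed = 60 mph, Time = 4 hours
60 x 4 = 240 miles

240 miles


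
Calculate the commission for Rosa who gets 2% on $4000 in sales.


Convert rate to decimal:
2% = 0.02
Multiply by sales:
$4000 x 0.02 = $80

$80


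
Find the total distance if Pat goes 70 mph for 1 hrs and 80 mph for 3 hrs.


Leg 1 distance:
70 x 1 = 70 miles
Leg 2 distance:
80 x 3 = 240 miles
Total distance:
70 + 240 = 310 miles

310 miles


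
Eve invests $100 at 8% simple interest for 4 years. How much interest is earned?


Use the formula I = P x R x T / 100
P x R x T = 100 x 8 x 4 = 3200
I = 3200 / 100 = $32

$32


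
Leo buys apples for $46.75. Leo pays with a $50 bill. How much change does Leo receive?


Start with the amount paid:
$50
Subtract the price:
$50 - $46.75 = $3.25

$3.25


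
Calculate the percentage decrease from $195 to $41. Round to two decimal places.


Find the absolute change:
|41 - 195| = 154
Divide by original and multiply by 100:
154 / 195 x 100 = 78.9743...% ≈ 78.97%

78.97%


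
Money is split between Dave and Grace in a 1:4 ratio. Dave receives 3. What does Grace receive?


Find the multiplier:
3 / 1 = 3
Apply to Grace's share:
4 x 3 = 12

12


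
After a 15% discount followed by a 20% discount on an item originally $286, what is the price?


First discount:
15% of $286 = $42.90
Price after first discount:
$286 - $42.90 = $243.10
Second discount:
20% of $243.10 = $48.62
Final price:
$243.10 - $48.62 = $194.48

$194.48


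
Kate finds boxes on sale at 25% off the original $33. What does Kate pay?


Calculate the discount amount:
25% of $33 = $8.25
Subtract from original:
$33 - $8.25 = $24.75

$24.75


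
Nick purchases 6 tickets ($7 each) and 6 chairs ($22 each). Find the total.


Cost of tickets:
6 x $7 = $42
Cost of chairs:
6 x $22 = $132
Add both:
$42 + $132 = $174

$174


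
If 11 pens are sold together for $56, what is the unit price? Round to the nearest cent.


Total cost: $56
Number of items: 11
Unit price: $56 / 11 = $5.0909... ≈ $5.09

$5.09


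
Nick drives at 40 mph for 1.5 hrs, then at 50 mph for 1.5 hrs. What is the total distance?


Leg 1 distance:
40 x 1.5 = 60 miles
Leg 2 distance:
50 x 1.5 = 75 miles
Total distance:
60 + 75 = 135 miles

135 miles


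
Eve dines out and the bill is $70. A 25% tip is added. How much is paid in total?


Calculate the tip:
25% of $70 = $17.50
Add tip to meal cost:
$70 + $17.50 = $87.50

$87.50


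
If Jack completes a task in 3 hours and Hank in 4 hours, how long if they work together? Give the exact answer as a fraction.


Jack's rate: 1/3 of the job per hour
Hank's rate: 1/4 of the job per hour
Combined rate: 1/3 + 1/4 = 7/12 per hour
Time = 1 / (7/12) = 12/7 hours (≈ 1.71 hours)

12/7 hours


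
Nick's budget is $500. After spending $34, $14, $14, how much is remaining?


Add up expenses:
$34 + $14 + $14 = $62
Subtract from budget:
$500 - $62 = $438

$438


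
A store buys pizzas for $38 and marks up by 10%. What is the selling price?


Calculate the markup amount:
10% of $38 = $3.80
Add to cost:
$38 + $3.80 = $41.80

$41.80


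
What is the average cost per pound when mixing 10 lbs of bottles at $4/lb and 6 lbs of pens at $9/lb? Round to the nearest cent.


Cost of bottles:
10 x $4 = $40
Cost of pens:
6 x $9 = $54
Total cost: $40 + $54 = $94
Total weight: 16 lbs
Average: $94 / 16 = $5.875 ≈ $5.88/lb

$5.88/lb


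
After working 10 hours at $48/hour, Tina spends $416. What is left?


Calculate earnings:
10 x $48 = $480
Subtract spending:
$480 - $416 = $64

$64


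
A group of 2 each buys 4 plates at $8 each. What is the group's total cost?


Cost per person:
4 x $8 = $32
Group total:
2 x $32 = $64

$64


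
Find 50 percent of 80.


Convert percentage to decimal:
50% = 0.5
Multiply:
80 x 0.5 = 40

40


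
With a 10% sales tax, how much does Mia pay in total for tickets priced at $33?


Calculate the tax:
10% of $33 = $3.30
Add tax to price:
$33 + $3.30 = $36.30

$36.30


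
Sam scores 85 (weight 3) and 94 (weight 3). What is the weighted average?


Weighted sum:
3 x 85 + 3 x 94 = 537
Total weight:
3 + 3 = 6
Weighted average:
537 / 6 = 89.5

89.5


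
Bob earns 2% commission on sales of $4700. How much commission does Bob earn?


Convert rate to decimal:
2% = 0.02
Multiply by sales:
$4700 x 0.02 = $94

$94


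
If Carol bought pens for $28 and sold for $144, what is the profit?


Selling price = $144
Cost price = $28
Profit = selling price - cost price:
Profit = $144 - $28 = $116

$116


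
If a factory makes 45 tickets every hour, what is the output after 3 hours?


Production rate: 45 tickets per hour
Time: 3 hours
Total: 45 x 3 = 135 tickets

135 tickets


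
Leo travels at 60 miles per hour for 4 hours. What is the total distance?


Use the formula: distance = speed x time
Speed = 60 mph, Time = 4 hours
60 x 4 = 240 miles

240 miles


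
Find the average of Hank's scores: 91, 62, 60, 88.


Add the scores:
91 + 62 + 60 + 88 = 301
Divide by the number of tests:
301 / 4 = 75.25

75.25


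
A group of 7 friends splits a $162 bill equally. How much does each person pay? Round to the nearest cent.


Total bill: $162
Number of people: 7
Each pays: $162 / 7 = $23.1428... ≈ $23.14

$23.14


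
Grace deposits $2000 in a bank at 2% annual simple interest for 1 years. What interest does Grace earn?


Use the formula I = P x R x T / 100
P x R x T = 2000 x 2 x 1 = 4000
I = 4000 / 100 = $40

$40


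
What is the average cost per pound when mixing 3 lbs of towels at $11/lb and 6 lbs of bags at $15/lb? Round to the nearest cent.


Cost of towels:
3 x $11 = $33
Cost of bags:
6 x $15 = $90
Total cost: $33 + $90 = $123
Total weight: 9 lbs
Average: $123 / 9 = $13.6666... ≈ $13.67/lb

$13.67/lb


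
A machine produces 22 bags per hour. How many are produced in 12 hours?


Production rate: 22 bags per hour
Time: 12 hours
Total: 22 x 12 = 264 bags

264 bags


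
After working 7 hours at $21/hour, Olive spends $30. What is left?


Calculate earnings:
7 x $21 = $147
Subtract spending:
$147 - $30 = $117

$117


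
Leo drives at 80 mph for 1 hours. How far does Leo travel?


Use the formula: distance = speed x time
Speed = 80 mph, Time = 1 hours
80 x 1 = 80 miles

80 miles


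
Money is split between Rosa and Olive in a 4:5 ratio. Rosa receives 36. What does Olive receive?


Find the multiplier:
36 / 4 = 9
Apply to Olive's share:
5 x 9 = 45

45


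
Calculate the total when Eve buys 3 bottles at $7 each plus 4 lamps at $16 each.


Cost of bottles:
3 x $7 = $21
Cost of lamps:
4 x $16 = $64
Add both:
$21 + $64 = $85

$85


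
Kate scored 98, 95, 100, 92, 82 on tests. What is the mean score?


Add the scores:
98 + 95 + 100 + 92 + 82 = 467
Divide by the number of tests:
467 / 5 = 93.4

93.4


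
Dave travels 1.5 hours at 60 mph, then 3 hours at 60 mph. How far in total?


Leg 1 distance:
60 x 1.5 = 90 miles
Leg 2 distance:
60 x 3 = 180 miles
Total distance:
90 + 180 = 270 miles

270 miles


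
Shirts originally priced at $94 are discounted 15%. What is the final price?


Calculate the discount amount:
15% of $94 = $14.10
Subtract from original:
$94 - $14.10 = $79.90

$79.90


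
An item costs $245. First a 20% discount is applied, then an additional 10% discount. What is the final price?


First discount:
20% of $245 = $49
Price after first discount:
$245 - $49 = $196
Second discount:
10% of $196 = $19.60
Final price:
$196 - $19.60 = $176.40

$176.40


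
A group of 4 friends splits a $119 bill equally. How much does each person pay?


Total bill: $119
Number of people: 4
Each pays: $119 / 4 = $29.75

$29.75


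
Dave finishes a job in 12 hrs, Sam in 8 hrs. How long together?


Dave's rate: 1/12 of the job per hour
Sam's rate: 1/8 of the job per hour
Combined rate: 1/12 + 1/8 = 5/24 per hour
Time = 1 / (5/24) = 24/5 = 4.8 hours

4.8 hours


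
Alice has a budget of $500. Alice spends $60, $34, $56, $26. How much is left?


Add up expenses:
$60 + $34 + $56 + $26 = $176
Subtract from budget:
$500 - $176 = $324

$324


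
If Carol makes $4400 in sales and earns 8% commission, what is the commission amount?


Convert rate to decimal:
8% = 0.08
Multiply by sales:
$4400 x 0.08 = $352

$352


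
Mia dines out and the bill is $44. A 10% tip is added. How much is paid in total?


Calculate the tip:
10% of $44 = $4.40
Add tip to meal cost:
$44 + $4.40 = $48.40

$48.40


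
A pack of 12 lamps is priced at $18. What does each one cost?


Total cost: $18
Number of items: 12
Unit price: $18 / 12 = $1.50

$1.50


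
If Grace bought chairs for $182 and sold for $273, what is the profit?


Selling price = $273
Cost price = $182
Profit = selling price - cost price:
Profit = $273 - $182 = $91

$91


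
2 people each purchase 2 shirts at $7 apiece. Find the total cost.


Cost per person:
2 x $7 = $14
Group total:
2 x $14 = $28

$28


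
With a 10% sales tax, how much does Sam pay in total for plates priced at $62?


Calculate the tax:
10% of $62 = $6.20
Add tax to price:
$62 + $6.20 = $68.20

$68.20


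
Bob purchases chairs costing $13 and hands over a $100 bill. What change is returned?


Start with the amount paid:
$100
Subtract the price:
$100 - $13 = $87

$87


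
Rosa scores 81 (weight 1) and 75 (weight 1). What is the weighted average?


Weighted sum:
1 x 81 + 1 x 75 = 156
Total weight:
1 + 1 = 2
Weighted average:
156 / 2 = 78

78


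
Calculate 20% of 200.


Convert percentage to decimal:
20% = 0.2
Multiply:
200 x 0.2 = 40

40


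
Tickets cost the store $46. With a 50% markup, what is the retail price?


Calculate the markup amount:
50% of $46 = $23
Add to cost:
$46 + $23 = $69

$69


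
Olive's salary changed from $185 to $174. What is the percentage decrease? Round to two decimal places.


Find the absolute change:
|174 - 185| = 11
Divide by original and multiply by 100:
11 / 185 x 100 = 5.9459...% ≈ 5.95%

5.95%


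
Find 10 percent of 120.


Convert percentage to decimal:
10% = 0.1
Multiply:
120 x 0.1 = 12

12


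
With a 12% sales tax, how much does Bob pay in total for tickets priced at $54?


Calculate the tax:
12% of $54 = $6.48
Add tax to price:
$54 + $6.48 = $60.48

$60.48


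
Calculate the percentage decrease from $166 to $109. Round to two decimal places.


Find the absolute change:
|109 - 166| = 57
Divide by original and multiply by 100:
57 / 166 x 100 = 34.3373...% ≈ 34.34%

34.34%


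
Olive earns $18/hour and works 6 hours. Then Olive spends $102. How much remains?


Calculate earnings:
6 x $18 = $108
Subtract spending:
$108 - $102 = $6

$6


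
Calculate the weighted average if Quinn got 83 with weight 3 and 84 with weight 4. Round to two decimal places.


Weighted sum:
3 x 83 + 4 x 84 = 585
Total weight:
3 + 4 = 7
Weighted average:
585 / 7 = 83.5714... ≈ 83.57

83.57


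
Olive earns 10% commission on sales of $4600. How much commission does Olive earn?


Convert rate to decimal:
10% = 0.1
Multiply by sales:
$4600 x 0.1 = $460

$460


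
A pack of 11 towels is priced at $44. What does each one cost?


Total cost: $44
Number of items: 11
Unit price: $44 / 11 = $4

$4


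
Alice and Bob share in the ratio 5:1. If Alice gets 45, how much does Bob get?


Find the multiplier:
45 / 5 = 9
Apply to Bob's share:
1 x 9 = 9

9


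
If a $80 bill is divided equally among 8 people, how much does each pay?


Total bill: $80
Number of people: 8
Each pays: $80 / 8 = $10

$10


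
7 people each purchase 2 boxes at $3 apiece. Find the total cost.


Cost per person:
2 x $3 = $6
Group total:
7 x $6 = $42

$42


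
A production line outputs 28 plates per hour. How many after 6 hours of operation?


Production rate: 28 plates per hour
Time: 6 hours
Total: 28 x 6 = 168 plates

168 plates


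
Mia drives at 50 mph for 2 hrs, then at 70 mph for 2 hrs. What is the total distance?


Leg 1 distance:
50 x 2 = 100 miles
Leg 2 distance:
70 x 2 = 140 miles
Total distance:
100 + 140 = 240 miles

240 miles


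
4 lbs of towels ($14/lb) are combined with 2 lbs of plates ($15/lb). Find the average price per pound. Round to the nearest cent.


Cost of towels:
4 x $14 = $56
Cost of plates:
2 x $15 = $30
Total cost: $56 + $30 = $86
Total weight: 6 lbs
Average: $86 / 6 = $14.3333... ≈ $14.33/lb

$14.33/lb


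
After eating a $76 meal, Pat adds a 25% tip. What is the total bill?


Calculate the tip:
25% of $76 = $19
Add tip to meal cost:
$76 + $19 = $95

$95


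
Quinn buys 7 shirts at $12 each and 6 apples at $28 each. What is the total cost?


Cost of shirts:
7 x $12 = $84
Cost of apples:
6 x $28 = $168
Add both:
$84 + $168 = $252

$252


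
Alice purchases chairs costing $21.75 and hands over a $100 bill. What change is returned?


Start with the amount paid:
$100
Subtract the price:
$100 - $21.75 = $78.25

$78.25


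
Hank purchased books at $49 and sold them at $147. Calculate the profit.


Selling price = $147
Cost price = $49
Profit = selling price - cost price:
Profit = $147 - $49 = $98

$98


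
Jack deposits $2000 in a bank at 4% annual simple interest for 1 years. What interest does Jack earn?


Use the formula I = P x R x T / 100
P x R x T = 2000 x 4 x 1 = 8000
I = 8000 / 100 = $80

$80


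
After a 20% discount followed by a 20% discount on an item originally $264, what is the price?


First discount:
20% of $264 = $52.80
Price after first discount:
$264 - $52.80 = $211.20
Second discount:
20% of $211.20 = $42.24
Final price:
$211.20 - $42.24 = $168.96

$168.96


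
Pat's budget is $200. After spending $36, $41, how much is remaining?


Add up expenses:
$36 + $41 = $77
Subtract from budget:
$200 - $77 = $123

$123


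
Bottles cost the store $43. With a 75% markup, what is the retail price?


Calculate the markup amount:
75% of $43 = $32.25
Add to cost:
$43 + $32.25 = $75.25

$75.25


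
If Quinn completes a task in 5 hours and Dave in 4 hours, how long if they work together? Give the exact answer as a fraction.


Quinn's rate: 1/5 of the job per hour
Dave's rate: 1/4 of the job per hour
Combined rate: 1/5 + 1/4 = 9/20 per hour
Time = 1 / (9/20) = 20/9 hours (≈ 2.22 hours)

20/9 hours


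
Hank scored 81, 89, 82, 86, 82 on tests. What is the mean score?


Add the scores:
81 + 89 + 82 + 86 + 82 = 420
Divide by the number of tests:
420 / 5 = 84

84


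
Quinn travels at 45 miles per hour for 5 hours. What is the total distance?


Use the formula: distance = speed x time
Speed = 45 mph, Time = 5 hours
45 x 5 = 225 miles

225 miles


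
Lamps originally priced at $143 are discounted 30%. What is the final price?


Calculate the discount amount:
30% of $143 = $42.90
Subtract from original:
$143 - $42.90 = $100.10

$100.10


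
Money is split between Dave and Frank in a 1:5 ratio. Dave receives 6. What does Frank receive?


Find the multiplier:
6 / 1 = 6
Apply to Frank's share:
5 x 6 = 30

30


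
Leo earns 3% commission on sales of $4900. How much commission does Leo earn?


Convert rate to decimal:
3% = 0.03
Multiply by sales:
$4900 x 0.03 = $147

$147


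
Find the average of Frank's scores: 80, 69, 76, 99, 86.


Add the scores:
80 + 69 + 76 + 99 + 86 = 410
Divide by the number of tests:
410 / 5 = 82

82


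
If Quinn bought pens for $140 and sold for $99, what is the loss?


Selling price = $99
Cost price = $140
Loss = cost price - selling price:
Loss = $140 - $99 = $41

$41


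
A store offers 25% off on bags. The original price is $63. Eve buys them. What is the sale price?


Calculate the discount amount:
25% of $63 = $15.75
Subtract from original:
$63 - $15.75 = $47.25

$47.25


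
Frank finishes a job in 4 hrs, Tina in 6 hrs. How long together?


Frank's rate: 1/4 of the job per hour
Tina's rate: 1/6 of the job per hour
Combined rate: 1/4 + 1/6 = 5/12 per hour
Time = 1 / (5/12) = 12/5 = 2.4 hours

2.4 hours


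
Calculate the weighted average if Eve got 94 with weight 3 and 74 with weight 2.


Weighted sum:
3 x 94 + 2 x 74 = 430
Total weight:
3 + 2 = 5
Weighted average:
430 / 5 = 86

86


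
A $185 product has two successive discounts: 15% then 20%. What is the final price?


First discount:
15% of $185 = $27.75
Price after first discount:
$185 - $27.75 = $157.25
Second discount:
20% of $157.25 = $31.45
Final price:
$157.25 - $31.45 = $125.80

$125.80


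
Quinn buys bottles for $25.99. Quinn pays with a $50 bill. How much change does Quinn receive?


Start with the amount paid:
$50
Subtract the price:
$50 - $25.99 = $24.01

$24.01


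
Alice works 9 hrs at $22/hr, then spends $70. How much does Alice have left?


Calculate earnings:
9 x $22 = $198
Subtract spending:
$198 - $70 = $128

$128


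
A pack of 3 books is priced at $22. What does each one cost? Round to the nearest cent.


Total cost: $22
Number of items: 3
Unit price: $22 / 3 = $7.3333... ≈ $7.33

$7.33


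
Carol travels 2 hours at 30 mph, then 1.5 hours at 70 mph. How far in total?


Leg 1 distance:
30 x 2 = 60 miles
Leg 2 distance:
70 x 1.5 = 105 miles
Total distance:
60 + 105 = 165 miles

165 miles


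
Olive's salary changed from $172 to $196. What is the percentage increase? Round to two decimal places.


Find the absolute change:
|196 - 172| = 24
Divide by original and multiply by 100:
24 / 172 x 100 = 13.9534...% ≈ 13.95%

13.95%


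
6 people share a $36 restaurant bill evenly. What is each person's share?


Total bill: $36
Number of people: 6
Each pays: $36 / 6 = $6

$6


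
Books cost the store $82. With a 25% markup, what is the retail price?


Calculate the markup amount:
25% of $82 = $20.50
Add to cost:
$82 + $20.50 = $102.50

$102.50


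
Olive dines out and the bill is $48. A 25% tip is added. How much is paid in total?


Calculate the tip:
25% of $48 = $12
Add tip to meal cost:
$48 + $12 = $60

$60


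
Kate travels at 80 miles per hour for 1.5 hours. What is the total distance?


Use the formula: distance = speed x time
Speed = 80 mph, Time = 1.5 hours
80 x 1.5 = 120 miles

120 miles


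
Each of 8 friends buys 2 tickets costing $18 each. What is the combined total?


Cost per person:
2 x $18 = $36
Group total:
8 x $36 = $288

$288


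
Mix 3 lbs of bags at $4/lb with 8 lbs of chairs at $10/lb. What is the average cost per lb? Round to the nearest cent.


Cost of bags:
3 x $4 = $12
Cost of chairs:
8 x $10 = $80
Total cost: $12 + $80 = $92
Total weight: 11 lbs
Average: $92 / 11 = $8.3636... ≈ $8.36/lb

$8.36/lb


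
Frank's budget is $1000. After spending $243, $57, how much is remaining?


Add up expenses:
$243 + $57 = $300
Subtract from budget:
$1000 - $300 = $700

$700


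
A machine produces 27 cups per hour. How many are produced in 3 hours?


Production rate: 27 cups per hour
Time: 3 hours
Total: 27 x 3 = 81 cups

81 cups


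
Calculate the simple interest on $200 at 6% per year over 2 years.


Use the formula I = P x R x T / 100
P x R x T = 200 x 6 x 2 = 2400
I = 2400 / 100 = $24

$24


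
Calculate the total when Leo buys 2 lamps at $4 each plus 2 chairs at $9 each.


Cost of lamps:
2 x $4 = $8
Cost of chairs:
2 x $9 = $18
Add both:
$8 + $18 = $26

$26


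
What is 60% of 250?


Convert percentage to decimal:
60% = 0.6
Multiply:
250 x 0.6 = 150

150


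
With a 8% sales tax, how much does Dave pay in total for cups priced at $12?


Calculate the tax:
8% of $12 = $0.96
Add tax to price:
$12 + $0.96 = $12.96

$12.96


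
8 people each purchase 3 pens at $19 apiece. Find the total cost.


Cost per person:
3 x $19 = $57
Group total:
8 x $57 = $456

$456


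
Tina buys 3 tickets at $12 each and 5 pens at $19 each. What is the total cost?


Cost of tickets:
3 x $12 = $36
Cost of pens:
5 x $19 = $95
Add both:
$36 + $95 = $131

$131


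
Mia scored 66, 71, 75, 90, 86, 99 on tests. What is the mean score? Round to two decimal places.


Add the scores:
66 + 71 + 75 + 90 + 86 + 99 = 487
Divide by the number of tests:
487 / 6 = 81.1666... ≈ 81.17

81.17
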